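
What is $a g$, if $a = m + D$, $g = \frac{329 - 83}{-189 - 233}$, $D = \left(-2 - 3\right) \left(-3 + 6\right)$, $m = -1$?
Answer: $\frac{1968}{211} \approx 9.327$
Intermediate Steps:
$D = -15$ ($D = \left(-5\right) 3 = -15$)
$g = - \frac{123}{211}$ ($g = \frac{246}{-422} = 246 \left(- \frac{1}{422}\right) = - \frac{123}{211} \approx -0.58294$)
$a = -16$ ($a = -1 - 15 = -16$)
$a g = \left(-16\right) \left(- \frac{123}{211}\right) = \frac{1968}{211}$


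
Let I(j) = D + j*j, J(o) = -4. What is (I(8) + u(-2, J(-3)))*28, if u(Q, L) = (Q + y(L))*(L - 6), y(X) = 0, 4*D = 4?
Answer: 2380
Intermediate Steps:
D = 1 (D = (¼)*4 = 1)
I(j) = 1 + j² (I(j) = 1 + j*j = 1 + j²)
u(Q, L) = Q*(-6 + L) (u(Q, L) = (Q + 0)*(L - 6) = Q*(-6 + L))
(I(8) + u(-2, J(-3)))*28 = ((1 + 8²) - 2*(-6 - 4))*28 = ((1 + 64) - 2*(-10))*28 = (65 + 20)*28 = 85*28 = 2380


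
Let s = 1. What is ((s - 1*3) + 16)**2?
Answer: 196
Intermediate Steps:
((s - 1*3) + 16)**2 = ((1 - 1*3) + 16)**2 = ((1 - 3) + 16)**2 = (-2 + 16)**2 = 14**2 = 196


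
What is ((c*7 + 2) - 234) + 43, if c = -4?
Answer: -217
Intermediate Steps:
((c*7 + 2) - 234) + 43 = ((-4*7 + 2) - 234) + 43 = ((-28 + 2) - 234) + 43 = (-26 - 234) + 43 = -260 + 43 = -217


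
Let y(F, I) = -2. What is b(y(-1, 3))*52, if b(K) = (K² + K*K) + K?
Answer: 312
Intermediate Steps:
b(K) = K + 2*K² (b(K) = (K² + K²) + K = 2*K² + K = K + 2*K²)
b(y(-1, 3))*52 = -2*(1 + 2*(-2))*52 = -2*(1 - 4)*52 = -2*(-3)*52 = 6*52 = 312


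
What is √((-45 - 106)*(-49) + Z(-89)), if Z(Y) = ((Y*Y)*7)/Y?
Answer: 22*√14 ≈ 82.316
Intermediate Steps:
Z(Y) = 7*Y (Z(Y) = (Y²*7)/Y = (7*Y²)/Y = 7*Y)
√((-45 - 106)*(-49) + Z(-89)) = √((-45 - 106)*(-49) + 7*(-89)) = √(-151*(-49) - 623) = √(7399 - 623) = √6776 = 22*√14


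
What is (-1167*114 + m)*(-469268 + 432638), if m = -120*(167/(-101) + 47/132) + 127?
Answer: 491145532830/101 ≈ 4.8628e+9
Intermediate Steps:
m = 314067/1111 (m = -120*(167*(-1/101) + 47*(1/132)) + 127 = -120*(-167/101 + 47/132) + 127 = -120*(-17297/13332) + 127 = 172970/1111 + 127 = 314067/1111 ≈ 282.69)
(-1167*114 + m)*(-469268 + 432638) = (-1167*114 + 314067/1111)*(-469268 + 432638) = (-133038 + 314067/1111)*(-36630) = -147491151/1111*(-36630) = 491145532830/101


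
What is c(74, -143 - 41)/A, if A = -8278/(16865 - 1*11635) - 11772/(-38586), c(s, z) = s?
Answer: -11417090/197131 ≈ -57.916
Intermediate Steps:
A = -197131/154285 (A = -8278/(16865 - 11635) - 11772*(-1/38586) = -8278/5230 + 18/59 = -8278*1/5230 + 18/59 = -4139/2615 + 18/59 = -197131/154285 ≈ -1.2777)
c(74, -143 - 41)/A = 74/(-197131/154285) = 74*(-154285/197131) = -11417090/197131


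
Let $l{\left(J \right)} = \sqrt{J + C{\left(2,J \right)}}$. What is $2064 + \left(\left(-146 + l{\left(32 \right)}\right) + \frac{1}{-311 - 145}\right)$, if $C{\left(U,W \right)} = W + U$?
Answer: $\frac{874607}{456} + \sqrt{66} \approx 1926.1$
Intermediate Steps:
$C{\left(U,W \right)} = U + W$
$l{\left(J \right)} = \sqrt{2 + 2 J}$ ($l{\left(J \right)} = \sqrt{J + \left(2 + J\right)} = \sqrt{2 + 2 J}$)
$2064 + \left(\left(-146 + l{\left(32 \right)}\right) + \frac{1}{-311 - 145}\right) = 2064 - \left(146 - \frac{1}{-311 - 145} - \sqrt{2 + 2 \cdot 32}\right) = 2064 - \left(146 + \frac{1}{456} - \sqrt{2 + 64}\right) = 2064 - \left(\frac{66577}{456} - \sqrt{66}\right) = \frac{874607}{456} + \sqrt{66}$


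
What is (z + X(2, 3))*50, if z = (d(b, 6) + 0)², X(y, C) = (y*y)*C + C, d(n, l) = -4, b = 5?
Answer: 1550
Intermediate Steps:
X(y, C) = C + C*y² (X(y, C) = y²*C + C = C*y² + C = C + C*y²)
z = 16 (z = (-4 + 0)² = (-4)² = 16)
(z + X(2, 3))*50 = (16 + 3*(1 + 2²))*50 = (16 + 3*(1 + 4))*50 = (16 + 3*5)*50 = (16 + 15)*50 = 31*50 = 1550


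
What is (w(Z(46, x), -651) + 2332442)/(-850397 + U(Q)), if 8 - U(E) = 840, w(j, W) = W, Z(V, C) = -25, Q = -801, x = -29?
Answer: -2331791/851229 ≈ -2.7393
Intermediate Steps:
U(E) = -832 (U(E) = 8 - 1*840 = 8 - 840 = -832)
(w(Z(46, x), -651) + 2332442)/(-850397 + U(Q)) = (-651 + 2332442)/(-850397 - 832) = 2331791/(-851229) = 2331791*(-1/851229) = -2331791/851229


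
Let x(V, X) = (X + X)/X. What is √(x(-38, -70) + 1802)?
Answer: 2*√451 ≈ 42.474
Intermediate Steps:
x(V, X) = 2 (x(V, X) = (2*X)/X = 2)
√(x(-38, -70) + 1802) = √(2 + 1802) = √1804 = 2*√451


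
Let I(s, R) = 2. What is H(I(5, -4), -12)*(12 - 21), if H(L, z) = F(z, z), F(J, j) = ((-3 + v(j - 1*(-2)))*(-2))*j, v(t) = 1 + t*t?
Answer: -21168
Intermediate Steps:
v(t) = 1 + t²
F(J, j) = j*(4 - 2*(2 + j)²) (F(J, j) = ((-3 + (1 + (j - 1*(-2))²))*(-2))*j = ((-3 + (1 + (j + 2)²))*(-2))*j = ((-3 + (1 + (2 + j)²))*(-2))*j = ((-2 + (2 + j)²)*(-2))*j = (4 - 2*(2 + j)²)*j = j*(4 - 2*(2 + j)²))
H(L, z) = -2*z*(-2 + (2 + z)²)
H(I(5, -4), -12)*(12 - 21) = (-2*(-12)*(-2 + (2 - 12)²))*(12 - 21) = -2*(-12)*(-2 + (-10)²)*(-9) = -2*(-12)*(-2 + 100)*(-9) = -2*(-12)*98*(-9) = 2352*(-9) = -21168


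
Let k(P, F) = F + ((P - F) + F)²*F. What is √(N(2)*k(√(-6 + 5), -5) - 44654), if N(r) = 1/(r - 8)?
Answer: I*√44654 ≈ 211.31*I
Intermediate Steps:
N(r) = 1/(-8 + r)
k(P, F) = F + F*P² (k(P, F) = F + P²*F = F + F*P²)
√(N(2)*k(√(-6 + 5), -5) - 44654) = √((-5*(1 + (√(-6 + 5))²))/(-8 + 2) - 44654) = √((-5*(1 + (√(-1))²))/(-6) - 44654) = √(-(-5)*(1 + I²)/6 - 44654) = √(-(-5)*(1 - 1)/6 - 44654) = √(-(-5)*0/6 - 44654) = √(-⅙*0 - 44654) = √(0 - 44654) = √(-44654) = I*√44654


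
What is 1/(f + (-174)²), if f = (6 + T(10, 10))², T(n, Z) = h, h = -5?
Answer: 1/30277 ≈ 3.3028e-5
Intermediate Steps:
T(n, Z) = -5
f = 1 (f = (6 - 5)² = 1² = 1)
1/(f + (-174)²) = 1/(1 + (-174)²) = 1/(1 + 30276) = 1/30277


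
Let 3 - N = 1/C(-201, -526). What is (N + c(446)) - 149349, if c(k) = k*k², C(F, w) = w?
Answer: 46586341941/526 ≈ 8.8567e+7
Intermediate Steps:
N = 1579/526 (N = 3 - 1/(-526) = 3 - 1*(-1/526) = 3 + 1/526 = 1579/526 ≈ 3.0019)
c(k) = k³
(N + c(446)) - 149349 = (1579/526 + 446³) - 149349 = (1579/526 + 88716536) - 149349 = 46664899515/526 - 149349 = 46586341941/526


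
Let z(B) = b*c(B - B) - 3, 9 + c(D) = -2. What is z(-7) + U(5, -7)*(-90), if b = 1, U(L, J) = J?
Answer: 616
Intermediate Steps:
c(D) = -11 (c(D) = -9 - 2 = -11)
z(B) = -14 (z(B) = 1*(-11) - 3 = -11 - 3 = -14)
z(-7) + U(5, -7)*(-90) = -14 - 7*(-90) = -14 + 630 = 616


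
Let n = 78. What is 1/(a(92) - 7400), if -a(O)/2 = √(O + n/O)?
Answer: -85100/629735729 + √196466/1259471458 ≈ -0.00013478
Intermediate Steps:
a(O) = -2*√(O + 78/O)
1/(a(92) - 7400) = 1/(-2*√(92 + 78/92) - 7400) = 1/(-2*√(92 + 78*(1/92)) - 7400) = 1/(-2*√(92 + 39/46) - 7400) = 1/(-√196466/23 - 7400) = 1/(-7400 - √196466/23)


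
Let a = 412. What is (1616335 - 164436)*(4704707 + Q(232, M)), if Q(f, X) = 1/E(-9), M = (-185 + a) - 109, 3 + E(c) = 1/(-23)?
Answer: 478153123807833/70 ≈ 6.8308e+12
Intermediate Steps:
E(c) = -70/23 (E(c) = -3 + 1/(-23) = -3 - 1/23 = -70/23)
M = 118 (M = (-185 + 412) - 109 = 227 - 109 = 118)
Q(f, X) = -23/70 (Q(f, X) = 1/(-70/23) = -23/70)
(1616335 - 164436)*(4704707 + Q(232, M)) = (1616335 - 164436)*(4704707 - 23/70) = 1451899*(329329467/70) = 478153123807833/70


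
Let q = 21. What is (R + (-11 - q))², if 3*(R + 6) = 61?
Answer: 2809/9 ≈ 312.11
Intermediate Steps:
R = 43/3 (R = -6 + (⅓)*61 = -6 + 61/3 = 43/3 ≈ 14.333)
(R + (-11 - q))² = (43/3 + (-11 - 1*21))² = (43/3 + (-11 - 21))² = (43/3 - 32)² = (-53/3)² = 2809/9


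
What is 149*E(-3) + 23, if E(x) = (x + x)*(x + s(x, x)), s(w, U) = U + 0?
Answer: 5387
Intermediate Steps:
s(w, U) = U
E(x) = 4*x**2 (E(x) = (x + x)*(x + x) = (2*x)*(2*x) = 4*x**2)
149*E(-3) + 23 = 149*(4*(-3)**2) + 23 = 149*(4*9) + 23 = 149*36 + 23 = 5364 + 23 = 5387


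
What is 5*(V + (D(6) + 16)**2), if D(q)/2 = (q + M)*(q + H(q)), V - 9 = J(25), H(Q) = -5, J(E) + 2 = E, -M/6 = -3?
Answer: 20640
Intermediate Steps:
M = 18 (M = -6*(-3) = 18)
J(E) = -2 + E
V = 32 (V = 9 + (-2 + 25) = 9 + 23 = 32)
D(q) = 2*(-5 + q)*(18 + q) (D(q) = 2*((q + 18)*(q - 5)) = 2*((18 + q)*(-5 + q)) = 2*((-5 + q)*(18 + q)) = 2*(-5 + q)*(18 + q))
5*(V + (D(6) + 16)**2) = 5*(32 + ((-180 + 2*6**2 + 26*6) + 16)**2) = 5*(32 + ((-180 + 2*36 + 156) + 16)**2) = 5*(32 + ((-180 + 72 + 156) + 16)**2) = 5*(32 + (48 + 16)**2) = 5*(32 + 64**2) = 5*(32 + 4096) = 5*4128 = 20640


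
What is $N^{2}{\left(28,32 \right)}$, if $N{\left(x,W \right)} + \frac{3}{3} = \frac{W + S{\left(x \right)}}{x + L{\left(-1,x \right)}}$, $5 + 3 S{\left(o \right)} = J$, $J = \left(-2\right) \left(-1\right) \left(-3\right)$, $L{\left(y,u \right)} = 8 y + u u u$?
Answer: $\frac{4333720561}{4344919056} \approx 0.99742$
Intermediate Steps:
$L{\left(y,u \right)} = u^{3} + 8 y$ ($L{\left(y,u \right)} = 8 y + u^{2} u = 8 y + u^{3} = u^{3} + 8 y$)
$J = -6$ ($J = 2 \left(-3\right) = -6$)
$S{\left(o \right)} = - \frac{11}{3}$ ($S{\left(o \right)} = - \frac{5}{3} + \frac{1}{3} \left(-6\right) = - \frac{5}{3} - 2 = - \frac{11}{3}$)
$N{\left(x,W \right)} = -1 + \frac{- \frac{11}{3} + W}{-8 + x + x^{3}}$ ($N{\left(x,W \right)} = -1 + \frac{W - \frac{11}{3}}{x + \left(x^{3} + 8 \left(-1\right)\right)} = -1 + \frac{- \frac{11}{3} + W}{x + \left(x^{3} - 8\right)} = -1 + \frac{- \frac{11}{3} + W}{x + \left(-8 + x^{3}\right)} = -1 + \frac{- \frac{11}{3} + W}{-8 + x + x^{3}}$)
$N^{2}{\left(28,32 \right)} = \left(\frac{\frac{13}{3} + 32 - 28 - 28^{3}}{-8 + 28 + 28^{3}}\right)^{2} = \left(\frac{\frac{13}{3} + 32 - 28 - 21952}{-8 + 28 + 21952}\right)^{2} = \left(\frac{\frac{13}{3} + 32 - 28 - 21952}{21972}\right)^{2} = \left(\frac{1}{21972} \left(- \frac{65831}{3}\right)\right)^{2} = \left(- \frac{65831}{65916}\right)^{2} = \frac{4333720561}{4344919056}$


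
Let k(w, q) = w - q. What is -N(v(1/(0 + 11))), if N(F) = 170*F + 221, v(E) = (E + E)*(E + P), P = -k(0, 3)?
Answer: -38301/121 ≈ -316.54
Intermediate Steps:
P = 3 (P = -(0 - 1*3) = -(0 - 3) = -1*(-3) = 3)
v(E) = 2*E*(3 + E) (v(E) = (E + E)*(E + 3) = (2*E)*(3 + E) = 2*E*(3 + E))
N(F) = 221 + 170*F
-N(v(1/(0 + 11))) = -(221 + 170*(2*(3 + 1/(0 + 11))/(0 + 11))) = -(221 + 170*(2*(3 + 1/11)/11)) = -(221 + 170*(2*(1/11)*(3 + 1/11))) = -(221 + 170*(2*(1/11)*(34/11))) = -(221 + 170*(68/121)) = -(221 + 11560/121) = -1*38301/121 = -38301/121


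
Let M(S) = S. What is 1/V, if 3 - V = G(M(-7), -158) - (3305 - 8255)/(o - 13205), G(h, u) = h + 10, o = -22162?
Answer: 11789/1650 ≈ 7.1449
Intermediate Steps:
G(h, u) = 10 + h
V = 1650/11789 (V = 3 - ((10 - 7) - (3305 - 8255)/(-22162 - 13205)) = 3 - (3 - (-4950)/(-35367)) = 3 - (3 - (-4950)*(-1)/35367) = 3 - (3 - 1*1650/11789) = 3 - (3 - 1650/11789) = 3 - 1*33717/11789 = 3 - 33717/11789 = 1650/11789 ≈ 0.13996)
1/V = 1/(1650/11789) = 11789/1650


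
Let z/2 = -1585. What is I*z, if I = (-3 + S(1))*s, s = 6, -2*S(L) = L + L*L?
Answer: 76080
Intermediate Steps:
S(L) = -L/2 - L²/2 (S(L) = -(L + L*L)/2 = -(L + L²)/2 = -L/2 - L²/2)
z = -3170 (z = 2*(-1585) = -3170)
I = -24 (I = (-3 - ½*1*(1 + 1))*6 = (-3 - ½*1*2)*6 = (-3 - 1)*6 = -4*6 = -24)
I*z = -24*(-3170) = 76080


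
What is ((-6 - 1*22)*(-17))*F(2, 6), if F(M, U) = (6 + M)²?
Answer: 30464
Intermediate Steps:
((-6 - 1*22)*(-17))*F(2, 6) = ((-6 - 1*22)*(-17))*(6 + 2)² = ((-6 - 22)*(-17))*8² = -28*(-17)*64 = 476*64 = 30464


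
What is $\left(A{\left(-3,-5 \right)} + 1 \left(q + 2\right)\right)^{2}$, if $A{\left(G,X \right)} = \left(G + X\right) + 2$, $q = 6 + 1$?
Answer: $9$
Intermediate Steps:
$q = 7$
$A{\left(G,X \right)} = 2 + G + X$
$\left(A{\left(-3,-5 \right)} + 1 \left(q + 2\right)\right)^{2} = \left(\left(2 - 3 - 5\right) + 1 \left(7 + 2\right)\right)^{2} = \left(-6 + 1 \cdot 9\right)^{2} = \left(-6 + 9\right)^{2} = 3^{2} = 9$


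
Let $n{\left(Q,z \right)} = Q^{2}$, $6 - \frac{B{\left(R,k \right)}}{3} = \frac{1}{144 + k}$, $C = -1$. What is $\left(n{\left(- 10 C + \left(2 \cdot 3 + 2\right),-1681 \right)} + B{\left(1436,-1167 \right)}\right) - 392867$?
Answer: $- \frac{133851024}{341} \approx -3.9253 \cdot 10^{5}$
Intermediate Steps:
$B{\left(R,k \right)} = 18 - \frac{3}{144 + k}$
$\left(n{\left(- 10 C + \left(2 \cdot 3 + 2\right),-1681 \right)} + B{\left(1436,-1167 \right)}\right) - 392867 = \left(\left(\left(-10\right) \left(-1\right) + \left(2 \cdot 3 + 2\right)\right)^{2} + \frac{3 \left(863 + 6 \left(-1167\right)\right)}{144 - 1167}\right) - 392867 = \left(\left(10 + \left(6 + 2\right)\right)^{2} + \frac{3 \left(863 - 7002\right)}{-1023}\right) - 392867 = \left(\left(10 + 8\right)^{2} + 3 \left(- \frac{1}{1023}\right) \left(-6139\right)\right) - 392867 = \left(18^{2} + \frac{6139}{341}\right) - 392867 = \left(324 + \frac{6139}{341}\right) - 392867 = \frac{116623}{341} - 392867 = - \frac{133851024}{341}$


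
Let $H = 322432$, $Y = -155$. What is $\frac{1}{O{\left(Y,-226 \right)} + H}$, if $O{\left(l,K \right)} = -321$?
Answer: $\frac{1}{322111} \approx 3.1045 \cdot 10^{-6}$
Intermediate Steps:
$\frac{1}{O{\left(Y,-226 \right)} + H} = \frac{1}{-321 + 322432} = \frac{1}{322111}$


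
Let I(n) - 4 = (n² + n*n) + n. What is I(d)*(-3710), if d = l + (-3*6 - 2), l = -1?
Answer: -3209150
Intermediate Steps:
d = -21 (d = -1 + (-3*6 - 2) = -1 + (-18 - 2) = -1 - 20 = -21)
I(n) = 4 + n + 2*n² (I(n) = 4 + ((n² + n*n) + n) = 4 + ((n² + n²) + n) = 4 + (2*n² + n) = 4 + (n + 2*n²) = 4 + n + 2*n²)
I(d)*(-3710) = (4 - 21 + 2*(-21)²)*(-3710) = (4 - 21 + 2*441)*(-3710) = (4 - 21 + 882)*(-3710) = 865*(-3710) = -3209150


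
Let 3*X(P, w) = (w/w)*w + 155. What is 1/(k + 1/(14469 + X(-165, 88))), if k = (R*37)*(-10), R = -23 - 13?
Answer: 14550/193806001 ≈ 7.5075e-5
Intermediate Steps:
R = -36
X(P, w) = 155/3 + w/3 (X(P, w) = ((w/w)*w + 155)/3 = (1*w + 155)/3 = (w + 155)/3 = (155 + w)/3 = 155/3 + w/3)
k = 13320 (k = -36*37*(-10) = -1332*(-10) = 13320)
1/(k + 1/(14469 + X(-165, 88))) = 1/(13320 + 1/(14469 + (155/3 + (⅓)*88))) = 1/(13320 + 1/(14469 + (155/3 + 88/3))) = 1/(13320 + 1/(14469 + 81)) = 1/(13320 + 1/14550) = 1/(193806001/14550) = 14550/193806001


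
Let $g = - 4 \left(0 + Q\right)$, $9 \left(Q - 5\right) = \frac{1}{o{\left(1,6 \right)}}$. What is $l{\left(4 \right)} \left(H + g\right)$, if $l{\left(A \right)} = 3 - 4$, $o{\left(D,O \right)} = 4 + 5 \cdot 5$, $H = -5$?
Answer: $\frac{6529}{261} \approx 25.015$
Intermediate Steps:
$o{\left(D,O \right)} = 29$ ($o{\left(D,O \right)} = 4 + 25 = 29$)
$Q = \frac{1306}{261}$ ($Q = 5 + \frac{1}{9 \cdot 29} = 5 + \frac{1}{9} \cdot \frac{1}{29} = 5 + \frac{1}{261} = \frac{1306}{261} \approx 5.0038$)
$l{\left(A \right)} = -1$ ($l{\left(A \right)} = 3 - 4 = -1$)
$g = - \frac{5224}{261}$ ($g = - 4 \left(0 + \frac{1306}{261}\right) = \left(-4\right) \frac{1306}{261} = - \frac{5224}{261} \approx -20.015$)
$l{\left(4 \right)} \left(H + g\right) = - (-5 - \frac{5224}{261}) = \left(-1\right) \left(- \frac{6529}{261}\right) = \frac{6529}{261}$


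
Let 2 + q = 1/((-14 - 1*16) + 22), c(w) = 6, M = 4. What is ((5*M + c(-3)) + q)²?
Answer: 36481/64 ≈ 570.02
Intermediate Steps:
q = -17/8 (q = -2 + 1/((-14 - 1*16) + 22) = -2 + 1/((-14 - 16) + 22) = -2 + 1/(-30 + 22) = -2 + 1/(-8) = -2 - ⅛ = -17/8 ≈ -2.1250)
((5*M + c(-3)) + q)² = ((5*4 + 6) - 17/8)² = ((20 + 6) - 17/8)² = (26 - 17/8)² = (191/8)² = 36481/64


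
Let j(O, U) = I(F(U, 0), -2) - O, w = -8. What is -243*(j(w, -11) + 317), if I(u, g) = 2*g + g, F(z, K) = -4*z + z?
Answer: -77517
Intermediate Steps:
F(z, K) = -3*z
I(u, g) = 3*g
j(O, U) = -6 - O (j(O, U) = 3*(-2) - O = -6 - O)
-243*(j(w, -11) + 317) = -243*((-6 - 1*(-8)) + 317) = -243*((-6 + 8) + 317) = -243*(2 + 317) = -243*319 = -77517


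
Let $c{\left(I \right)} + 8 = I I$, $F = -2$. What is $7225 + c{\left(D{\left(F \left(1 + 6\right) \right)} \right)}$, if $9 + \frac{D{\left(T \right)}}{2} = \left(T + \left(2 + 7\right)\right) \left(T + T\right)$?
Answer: $75861$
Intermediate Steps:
$D{\left(T \right)} = -18 + 4 T \left(9 + T\right)$ ($D{\left(T \right)} = -18 + 2 \left(T + \left(2 + 7\right)\right) \left(T + T\right) = -18 + 2 \left(T + 9\right) 2 T = -18 + 2 \left(9 + T\right) 2 T = -18 + 2 \cdot 2 T \left(9 + T\right) = -18 + 4 T \left(9 + T\right)$)
$c{\left(I \right)} = -8 + I^{2}$ ($c{\left(I \right)} = -8 + I I = -8 + I^{2}$)
$7225 + c{\left(D{\left(F \left(1 + 6\right) \right)} \right)} = 7225 - \left(8 - \left(-18 + 4 \left(- 2 \left(1 + 6\right)\right)^{2} + 36 \left(- 2 \left(1 + 6\right)\right)\right)^{2}\right) = 7225 - \left(8 - \left(-18 + 4 \left(\left(-2\right) 7\right)^{2} + 36 \left(\left(-2\right) 7\right)\right)^{2}\right) = 7225 - \left(8 - \left(-18 + 4 \left(-14\right)^{2} + 36 \left(-14\right)\right)^{2}\right) = 7225 - \left(8 - \left(-18 + 4 \cdot 196 - 504\right)^{2}\right) = 7225 - \left(8 - \left(-18 + 784 - 504\right)^{2}\right) = 7225 - \left(8 - 262^{2}\right) = 7225 + \left(-8 + 68644\right) = 7225 + 68636 = 75861$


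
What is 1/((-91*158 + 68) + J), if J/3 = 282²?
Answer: 1/224262 ≈ 4.4591e-6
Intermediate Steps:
J = 238572 (J = 3*282² = 3*79524 = 238572)
1/((-91*158 + 68) + J) = 1/((-91*158 + 68) + 238572) = 1/((-14378 + 68) + 238572) = 1/(-14310 + 238572) = 1/224262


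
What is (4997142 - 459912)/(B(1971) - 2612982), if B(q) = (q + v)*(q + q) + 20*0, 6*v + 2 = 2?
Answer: 151241/171890 ≈ 0.87987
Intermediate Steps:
v = 0 (v = -⅓ + (⅙)*2 = -⅓ + ⅓ = 0)
B(q) = 2*q² (B(q) = (q + 0)*(q + q) + 20*0 = q*(2*q) + 0 = 2*q² + 0 = 2*q²)
(4997142 - 459912)/(B(1971) - 2612982) = (4997142 - 459912)/(2*1971² - 2612982) = 4537230/(2*3884841 - 2612982) = 4537230/(7769682 - 2612982) = 4537230/5156700 = 4537230*(1/5156700) = 151241/171890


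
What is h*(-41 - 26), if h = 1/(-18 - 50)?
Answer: 67/68 ≈ 0.98529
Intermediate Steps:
h = -1/68 (h = 1/(-68) = -1/68 ≈ -0.014706)
h*(-41 - 26) = -(-41 - 26)/68 = -1/68*(-67) = 67/68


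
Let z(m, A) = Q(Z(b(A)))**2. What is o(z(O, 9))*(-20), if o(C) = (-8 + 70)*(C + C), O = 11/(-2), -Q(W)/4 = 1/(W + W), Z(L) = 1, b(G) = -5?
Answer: -9920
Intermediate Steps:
Q(W) = -2/W (Q(W) = -4/(W + W) = -4*1/(2*W) = -2/W)
O = -11/2 (O = 11*(-1/2) = -11/2 ≈ -5.5000)
z(m, A) = 4 (z(m, A) = (-2/1)**2 = (-2*1)**2 = (-2)**2 = 4)
o(C) = 124*C (o(C) = 62*(2*C) = 124*C)
o(z(O, 9))*(-20) = (124*4)*(-20) = 496*(-20) = -9920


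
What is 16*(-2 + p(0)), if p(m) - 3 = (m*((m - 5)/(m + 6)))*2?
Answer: 16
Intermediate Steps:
p(m) = 3 + 2*m*(-5 + m)/(6 + m) (p(m) = 3 + (m*((m - 5)/(m + 6)))*2 = 3 + (m*((-5 + m)/(6 + m)))*2 = 3 + (m*(-5 + m)/(6 + m))*2 = 3 + 2*m*(-5 + m)/(6 + m))
16*(-2 + p(0)) = 16*(-2 + (18 - 7*0 + 2*0²)/(6 + 0)) = 16*(-2 + (18 + 0 + 2*0)/6) = 16*(-2 + (18 + 0 + 0)/6) = 16*(-2 + (⅙)*18) = 16*(-2 + 3) = 16*1 = 16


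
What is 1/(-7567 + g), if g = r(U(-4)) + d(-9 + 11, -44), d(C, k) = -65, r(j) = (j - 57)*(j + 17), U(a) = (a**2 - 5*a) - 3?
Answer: -1/8832 ≈ -0.00011322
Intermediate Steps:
U(a) = -3 + a**2 - 5*a
r(j) = (-57 + j)*(17 + j)
g = -1265 (g = (-969 + (-3 + (-4)**2 - 5*(-4))**2 - 40*(-3 + (-4)**2 - 5*(-4))) - 65 = (-969 + (-3 + 16 + 20)**2 - 40*(-3 + 16 + 20)) - 65 = (-969 + 33**2 - 40*33) - 65 = (-969 + 1089 - 1320) - 65 = -1200 - 65 = -1265)
1/(-7567 + g) = 1/(-7567 - 1265) = 1/(-8832) = -1/8832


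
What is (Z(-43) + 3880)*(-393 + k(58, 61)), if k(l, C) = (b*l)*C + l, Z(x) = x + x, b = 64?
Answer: 857812018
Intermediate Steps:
Z(x) = 2*x
k(l, C) = l + 64*C*l (k(l, C) = (64*l)*C + l = 64*C*l + l = l + 64*C*l)
(Z(-43) + 3880)*(-393 + k(58, 61)) = (2*(-43) + 3880)*(-393 + 58*(1 + 64*61)) = (-86 + 3880)*(-393 + 58*(1 + 3904)) = 3794*(-393 + 58*3905) = 3794*(-393 + 226490) = 3794*226097 = 857812018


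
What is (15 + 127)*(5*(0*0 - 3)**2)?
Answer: 6390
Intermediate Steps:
(15 + 127)*(5*(0*0 - 3)**2) = 142*(5*(0 - 3)**2) = 142*(5*(-3)**2) = 142*(5*9) = 142*45 = 6390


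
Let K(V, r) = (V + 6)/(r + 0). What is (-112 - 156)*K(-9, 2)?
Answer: 402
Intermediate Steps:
K(V, r) = (6 + V)/r
(-112 - 156)*K(-9, 2) = (-112 - 156)*((6 - 9)/2) = -134*(-3) = -268*(-3/2) = 402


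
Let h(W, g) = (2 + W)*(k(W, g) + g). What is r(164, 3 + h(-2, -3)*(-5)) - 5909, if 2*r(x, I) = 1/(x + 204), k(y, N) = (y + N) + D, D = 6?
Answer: -4349023/736 ≈ -5909.0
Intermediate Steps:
k(y, N) = 6 + N + y (k(y, N) = (y + N) + 6 = (N + y) + 6 = 6 + N + y)
h(W, g) = (2 + W)*(6 + W + 2*g) (h(W, g) = (2 + W)*((6 + g + W) + g) = (2 + W)*((6 + W + g) + g) = (2 + W)*(6 + W + 2*g))
r(x, I) = 1/(2*(204 + x)) (r(x, I) = 1/(2*(x + 204)) = 1/(2*(204 + x)))
r(164, 3 + h(-2, -3)*(-5)) - 5909 = 1/(2*(204 + 164)) - 5909 = (½)/368 - 5909 = (½)*(1/368) - 5909 = 1/736 - 5909 = -4349023/736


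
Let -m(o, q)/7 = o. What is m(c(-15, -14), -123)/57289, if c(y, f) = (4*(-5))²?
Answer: -2800/57289 ≈ -0.048875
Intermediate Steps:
c(y, f) = 400 (c(y, f) = (-20)² = 400)
m(o, q) = -7*o
m(c(-15, -14), -123)/57289 = -7*400/57289 = -2800*1/57289 = -2800/57289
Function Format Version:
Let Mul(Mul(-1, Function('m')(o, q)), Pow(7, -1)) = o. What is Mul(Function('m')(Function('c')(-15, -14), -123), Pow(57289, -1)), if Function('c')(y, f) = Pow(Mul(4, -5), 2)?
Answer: Rational(-2800, 57289) ≈ -0.048875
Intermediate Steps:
Function('c')(y, f) = 400 (Function('c')(y, f) = Pow(-20, 2) = 400)
Function('m')(o, q) = Mul(-7, o)
Mul(Function('m')(Function('c')(-15, -14), -123), Pow(57289, -1)) = Mul(Mul(-7, 400), Pow(57289, -1)) = Mul(-2800, Rational(1, 57289)) = Rational(-2800, 57289)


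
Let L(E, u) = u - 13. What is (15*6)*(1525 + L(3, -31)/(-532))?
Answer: 18255240/133 ≈ 1.3726e+5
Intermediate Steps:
L(E, u) = -13 + u
(15*6)*(1525 + L(3, -31)/(-532)) = (15*6)*(1525 + (-13 - 31)/(-532)) = 90*(1525 - 44*(-1/532)) = 90*(1525 + 11/133) = 90*(202836/133) = 18255240/133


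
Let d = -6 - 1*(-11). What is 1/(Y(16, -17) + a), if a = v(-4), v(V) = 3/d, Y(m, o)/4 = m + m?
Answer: 5/643 ≈ 0.0077761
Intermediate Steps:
d = 5 (d = -6 + 11 = 5)
Y(m, o) = 8*m (Y(m, o) = 4*(m + m) = 4*(2*m) = 8*m)
v(V) = ⅗ (v(V) = 3/5 = 3*(⅕) = ⅗)
a = ⅗ ≈ 0.60000
1/(Y(16, -17) + a) = 1/(8*16 + ⅗) = 1/(128 + ⅗) = 1/(643/5) = 5/643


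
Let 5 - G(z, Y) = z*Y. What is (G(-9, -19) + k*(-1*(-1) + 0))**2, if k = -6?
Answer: 29584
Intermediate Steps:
G(z, Y) = 5 - Y*z (G(z, Y) = 5 - z*Y = 5 - Y*z)
(G(-9, -19) + k*(-1*(-1) + 0))**2 = ((5 - 1*(-19)*(-9)) - 6*(-1*(-1) + 0))**2 = ((5 - 171) - 6*(1 + 0))**2 = (-166 - 6*1)**2 = (-166 - 6)**2 = (-172)**2 = 29584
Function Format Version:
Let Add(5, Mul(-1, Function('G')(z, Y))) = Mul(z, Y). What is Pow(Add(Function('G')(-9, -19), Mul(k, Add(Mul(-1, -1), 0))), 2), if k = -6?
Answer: 29584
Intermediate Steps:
Function('G')(z, Y) = Add(5, Mul(-1, Y, z)) (Function('G')(z, Y) = Add(5, Mul(-1, Mul(z, Y))) = Add(5, Mul(-1, Mul(Y, z))) = Add(5, Mul(-1, Y, z)))
Pow(Add(Function('G')(-9, -19), Mul(k, Add(Mul(-1, -1), 0))), 2) = Pow(Add(Add(5, Mul(-1, -19, -9)), Mul(-6, Add(Mul(-1, -1), 0))), 2) = Pow(Add(Add(5, -171), Mul(-6, Add(1, 0))), 2) = Pow(Add(-166, Mul(-6, 1)), 2) = Pow(Add(-166, -6), 2) = Pow(-172, 2) = 29584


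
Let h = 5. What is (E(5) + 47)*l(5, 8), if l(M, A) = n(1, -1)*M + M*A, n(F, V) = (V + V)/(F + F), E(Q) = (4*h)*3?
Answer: 3745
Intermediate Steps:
E(Q) = 60 (E(Q) = (4*5)*3 = 20*3 = 60)
n(F, V) = V/F (n(F, V) = (2*V)/((2*F)) = (2*V)*(1/(2*F)) = V/F)
l(M, A) = -M + A*M (l(M, A) = (-1/1)*M + M*A = (-1*1)*M + A*M = -M + A*M)
(E(5) + 47)*l(5, 8) = (60 + 47)*(5*(-1 + 8)) = 107*(5*7) = 107*35 = 3745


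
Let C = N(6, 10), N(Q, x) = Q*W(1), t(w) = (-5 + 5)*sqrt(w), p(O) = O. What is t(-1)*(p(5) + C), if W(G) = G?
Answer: 0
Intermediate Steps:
t(w) = 0 (t(w) = 0*sqrt(w) = 0)
N(Q, x) = Q (N(Q, x) = Q*1 = Q)
C = 6
t(-1)*(p(5) + C) = 0*(5 + 6) = 0*11 = 0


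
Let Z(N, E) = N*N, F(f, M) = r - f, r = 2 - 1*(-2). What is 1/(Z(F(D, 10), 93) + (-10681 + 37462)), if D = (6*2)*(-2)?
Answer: 1/27565 ≈ 3.6278e-5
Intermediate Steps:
r = 4 (r = 2 + 2 = 4)
D = -24 (D = 12*(-2) = -24)
F(f, M) = 4 - f
Z(N, E) = N²
1/(Z(F(D, 10), 93) + (-10681 + 37462)) = 1/((4 - 1*(-24))² + (-10681 + 37462)) = 1/((4 + 24)² + 26781) = 1/(28² + 26781) = 1/(784 + 26781) = 1/27565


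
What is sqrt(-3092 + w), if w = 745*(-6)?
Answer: I*sqrt(7562) ≈ 86.96*I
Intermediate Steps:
w = -4470
sqrt(-3092 + w) = sqrt(-3092 - 4470) = sqrt(-7562) = I*sqrt(7562)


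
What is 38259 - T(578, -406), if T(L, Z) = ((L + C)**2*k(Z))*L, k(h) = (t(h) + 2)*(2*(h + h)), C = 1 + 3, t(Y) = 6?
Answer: 2543605914483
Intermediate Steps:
C = 4
k(h) = 32*h (k(h) = (6 + 2)*(2*(h + h)) = 8*(2*(2*h)) = 8*(4*h) = 32*h)
T(L, Z) = 32*L*Z*(4 + L)**2 (T(L, Z) = ((L + 4)**2*(32*Z))*L = ((4 + L)**2*(32*Z))*L = (32*Z*(4 + L)**2)*L = 32*L*Z*(4 + L)**2)
38259 - T(578, -406) = 38259 - 32*578*(-406)*(4 + 578)**2 = 38259 - 32*578*(-406)*582**2 = 38259 - 32*578*(-406)*338724 = 38259 - 1*(-2543605876224) = 38259 + 2543605876224 = 2543605914483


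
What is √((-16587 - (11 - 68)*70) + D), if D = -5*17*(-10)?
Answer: I*√11747 ≈ 108.38*I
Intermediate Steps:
D = 850 (D = -85*(-10) = 850)
√((-16587 - (11 - 68)*70) + D) = √((-16587 - (11 - 68)*70) + 850) = √((-16587 - (-57)*70) + 850) = √((-16587 - 1*(-3990)) + 850) = √((-16587 + 3990) + 850) = √(-12597 + 850) = √(-11747) = I*√11747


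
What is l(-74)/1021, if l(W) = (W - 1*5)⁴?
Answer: 38950081/1021 ≈ 38149.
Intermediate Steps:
l(W) = (-5 + W)⁴ (l(W) = (W - 5)⁴ = (-5 + W)⁴)
l(-74)/1021 = (-5 - 74)⁴/1021 = (-79)⁴*(1/1021) = 38950081*(1/1021) = 38950081/1021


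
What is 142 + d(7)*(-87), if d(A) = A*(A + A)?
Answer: -8384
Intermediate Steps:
d(A) = 2*A**2 (d(A) = A*(2*A) = 2*A**2)
142 + d(7)*(-87) = 142 + (2*7**2)*(-87) = 142 + (2*49)*(-87) = 142 + 98*(-87) = 142 - 8526 = -8384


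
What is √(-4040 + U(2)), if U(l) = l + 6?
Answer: 24*I*√7 ≈ 63.498*I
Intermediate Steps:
U(l) = 6 + l
√(-4040 + U(2)) = √(-4040 + (6 + 2)) = √(-4040 + 8) = √(-4032) = 24*I*√7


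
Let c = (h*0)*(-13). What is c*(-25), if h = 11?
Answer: 0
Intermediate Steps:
c = 0 (c = (11*0)*(-13) = 0*(-13) = 0)
c*(-25) = 0*(-25) = 0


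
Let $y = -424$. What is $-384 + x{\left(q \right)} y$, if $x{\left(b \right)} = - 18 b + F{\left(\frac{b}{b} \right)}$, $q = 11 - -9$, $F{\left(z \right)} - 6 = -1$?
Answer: $150136$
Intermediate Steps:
$F{\left(z \right)} = 5$ ($F{\left(z \right)} = 6 - 1 = 5$)
$q = 20$ ($q = 11 + 9 = 20$)
$x{\left(b \right)} = 5 - 18 b$ ($x{\left(b \right)} = - 18 b + 5 = 5 - 18 b$)
$-384 + x{\left(q \right)} y = -384 + \left(5 - 360\right) \left(-424\right) = -384 - -150520 = -384 + 150520 = 150136$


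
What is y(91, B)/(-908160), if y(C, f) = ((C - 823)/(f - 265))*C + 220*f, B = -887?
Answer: 18727889/87183360 ≈ 0.21481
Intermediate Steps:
y(C, f) = 220*f + C*(-823 + C)/(-265 + f) (y(C, f) = ((-823 + C)/(-265 + f))*C + 220*f = C*(-823 + C)/(-265 + f) + 220*f = 220*f + C*(-823 + C)/(-265 + f))
y(91, B)/(-908160) = ((91**2 - 58300*(-887) - 823*91 + 220*(-887)**2)/(-265 - 887))/(-908160) = ((8281 + 51712100 - 74893 + 220*786769)/(-1152))*(-1/908160) = -(8281 + 51712100 - 74893 + 173089180)/1152*(-1/908160) = -1/1152*224734668*(-1/908160) = -18727889/96*(-1/908160) = 18727889/87183360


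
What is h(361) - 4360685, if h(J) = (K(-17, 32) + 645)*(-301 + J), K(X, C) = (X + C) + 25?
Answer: -4319585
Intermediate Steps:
K(X, C) = 25 + C + X (K(X, C) = (C + X) + 25 = 25 + C + X)
h(J) = -206185 + 685*J (h(J) = ((25 + 32 - 17) + 645)*(-301 + J) = (40 + 645)*(-301 + J) = 685*(-301 + J) = -206185 + 685*J)
h(361) - 4360685 = (-206185 + 685*361) - 4360685 = (-206185 + 247285) - 4360685 = 41100 - 4360685 = -4319585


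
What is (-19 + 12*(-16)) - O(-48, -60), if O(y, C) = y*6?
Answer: 77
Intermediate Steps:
O(y, C) = 6*y
(-19 + 12*(-16)) - O(-48, -60) = (-19 + 12*(-16)) - 6*(-48) = (-19 - 192) - 1*(-288) = -211 + 288 = 77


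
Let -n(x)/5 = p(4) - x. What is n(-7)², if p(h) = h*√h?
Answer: 5625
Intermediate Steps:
p(h) = h^(3/2)
n(x) = -40 + 5*x (n(x) = -5*(4^(3/2) - x) = -5*(8 - x) = -40 + 5*x)
n(-7)² = (-40 + 5*(-7))² = (-40 - 35)² = (-75)² = 5625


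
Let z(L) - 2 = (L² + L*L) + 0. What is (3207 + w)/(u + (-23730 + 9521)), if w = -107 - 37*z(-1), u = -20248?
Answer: -2952/34457 ≈ -0.085672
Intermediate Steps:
z(L) = 2 + 2*L² (z(L) = 2 + ((L² + L*L) + 0) = 2 + ((L² + L²) + 0) = 2 + (2*L² + 0) = 2 + 2*L²)
w = -255 (w = -107 - 37*(2 + 2*(-1)²) = -107 - 37*(2 + 2*1) = -107 - 37*(2 + 2) = -107 - 37*4 = -107 - 148 = -255)
(3207 + w)/(u + (-23730 + 9521)) = (3207 - 255)/(-20248 + (-23730 + 9521)) = 2952/(-20248 - 14209) = 2952/(-34457) = 2952*(-1/34457) = -2952/34457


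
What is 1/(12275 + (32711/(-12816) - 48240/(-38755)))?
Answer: 99336816/1219229522207 ≈ 8.1475e-5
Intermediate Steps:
1/(12275 + (32711/(-12816) - 48240/(-38755))) = 1/(12275 + (32711*(-1/12816) - 48240*(-1/38755))) = 1/(12275 + (-32711/12816 + 9648/7751)) = 1/(12275 - 129894193/99336816) = 1/(1219229522207/99336816) = 99336816/1219229522207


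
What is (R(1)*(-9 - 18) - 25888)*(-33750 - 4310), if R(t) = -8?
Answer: 977076320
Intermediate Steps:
(R(1)*(-9 - 18) - 25888)*(-33750 - 4310) = (-8*(-9 - 18) - 25888)*(-33750 - 4310) = (-8*(-27) - 25888)*(-38060) = (216 - 25888)*(-38060) = -25672*(-38060) = 977076320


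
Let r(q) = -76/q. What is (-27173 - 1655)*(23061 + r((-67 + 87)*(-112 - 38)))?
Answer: -249301214366/375 ≈ -6.6480e+8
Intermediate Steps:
(-27173 - 1655)*(23061 + r((-67 + 87)*(-112 - 38))) = (-27173 - 1655)*(23061 - 76*1/((-112 - 38)*(-67 + 87))) = -28828*(23061 - 76/(20*(-150))) = -28828*(23061 - 76/(-3000)) = -28828*(23061 - 76*(-1/3000)) = -28828*(23061 + 19/750) = -28828*17295769/750 = -249301214366/375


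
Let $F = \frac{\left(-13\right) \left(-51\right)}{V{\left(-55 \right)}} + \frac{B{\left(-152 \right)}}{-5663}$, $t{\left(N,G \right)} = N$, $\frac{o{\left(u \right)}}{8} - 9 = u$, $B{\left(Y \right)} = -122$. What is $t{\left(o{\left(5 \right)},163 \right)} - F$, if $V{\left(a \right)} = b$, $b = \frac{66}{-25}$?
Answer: $\frac{45239023}{124586} \approx 363.11$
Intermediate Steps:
$b = - \frac{66}{25}$ ($b = 66 \left(- \frac{1}{25}\right) = - \frac{66}{25} \approx -2.64$)
$o{\left(u \right)} = 72 + 8 u$
$V{\left(a \right)} = - \frac{66}{25}$
$F = - \frac{31285391}{124586}$ ($F = \frac{\left(-13\right) \left(-51\right)}{- \frac{66}{25}} - \frac{122}{-5663} = 663 \left(- \frac{25}{66}\right) - - \frac{122}{5663} = - \frac{5525}{22} + \frac{122}{5663} = - \frac{31285391}{124586} \approx -251.11$)
$t{\left(o{\left(5 \right)},163 \right)} - F = \left(72 + 8 \cdot 5\right) - - \frac{31285391}{124586} = \left(72 + 40\right) + \frac{31285391}{124586} = 112 + \frac{31285391}{124586} = \frac{45239023}{124586}$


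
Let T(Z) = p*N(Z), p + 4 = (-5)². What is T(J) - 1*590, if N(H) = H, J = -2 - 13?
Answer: -905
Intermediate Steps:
J = -15
p = 21 (p = -4 + (-5)² = -4 + 25 = 21)
T(Z) = 21*Z
T(J) - 1*590 = 21*(-15) - 1*590 = -315 - 590 = -905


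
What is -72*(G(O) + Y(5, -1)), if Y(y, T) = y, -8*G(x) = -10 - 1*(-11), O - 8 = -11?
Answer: -351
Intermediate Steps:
O = -3 (O = 8 - 11 = -3)
G(x) = -1/8 (G(x) = -(-10 - 1*(-11))/8 = -(-10 + 11)/8 = -1/8*1 = -1/8)
-72*(G(O) + Y(5, -1)) = -72*(-1/8 + 5) = -72*39/8 = -351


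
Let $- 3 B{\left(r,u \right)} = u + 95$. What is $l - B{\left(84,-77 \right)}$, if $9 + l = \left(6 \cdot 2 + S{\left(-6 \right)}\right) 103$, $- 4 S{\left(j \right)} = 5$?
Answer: $\frac{4417}{4} \approx 1104.3$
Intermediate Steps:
$B{\left(r,u \right)} = - \frac{95}{3} - \frac{u}{3}$ ($B{\left(r,u \right)} = - \frac{u + 95}{3} = - \frac{95 + u}{3} = - \frac{95}{3} - \frac{u}{3}$)
$S{\left(j \right)} = - \frac{5}{4}$ ($S{\left(j \right)} = \left(- \frac{1}{4}\right) 5 = - \frac{5}{4}$)
$l = \frac{4393}{4}$ ($l = -9 + \left(6 \cdot 2 - \frac{5}{4}\right) 103 = -9 + \left(12 - \frac{5}{4}\right) 103 = -9 + \frac{43}{4} \cdot 103 = -9 + \frac{4429}{4} = \frac{4393}{4} \approx 1098.3$)
$l - B{\left(84,-77 \right)} = \frac{4393}{4} - \left(- \frac{95}{3} - - \frac{77}{3}\right) = \frac{4393}{4} - \left(- \frac{95}{3} + \frac{77}{3}\right) = \frac{4393}{4} - -6 = \frac{4393}{4} + 6 = \frac{4417}{4}$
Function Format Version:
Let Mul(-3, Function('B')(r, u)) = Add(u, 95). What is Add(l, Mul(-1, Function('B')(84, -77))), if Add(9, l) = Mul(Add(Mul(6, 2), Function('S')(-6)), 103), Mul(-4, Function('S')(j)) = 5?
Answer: Rational(4417, 4) ≈ 1104.3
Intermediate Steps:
Function('B')(r, u) = Add(Rational(-95, 3), Mul(Rational(-1, 3), u)) (Function('B')(r, u) = Mul(Rational(-1, 3), Add(u, 95)) = Mul(Rational(-1, 3), Add(95, u)) = Add(Rational(-95, 3), Mul(Rational(-1, 3), u)))
Function('S')(j) = Rational(-5, 4) (Function('S')(j) = Mul(Rational(-1, 4), 5) = Rational(-5, 4))
l = Rational(4393, 4) (l = Add(-9, Mul(Add(Mul(6, 2), Rational(-5, 4)), 103)) = Add(-9, Mul(Add(12, Rational(-5, 4)), 103)) = Add(-9, Mul(Rational(43, 4), 103)) = Add(-9, Rational(4429, 4)) = Rational(4393, 4) ≈ 1098.3)
Add(l, Mul(-1, Function('B')(84, -77))) = Add(Rational(4393, 4), Mul(-1, Add(Rational(-95, 3), Mul(Rational(-1, 3), -77)))) = Add(Rational(4393, 4), Mul(-1, Add(Rational(-95, 3), Rational(77, 3)))) = Add(Rational(4393, 4), Mul(-1, -6)) = Add(Rational(4393, 4), 6) = Rational(4417, 4)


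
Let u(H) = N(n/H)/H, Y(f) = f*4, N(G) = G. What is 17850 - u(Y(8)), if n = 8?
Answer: 2284799/128 ≈ 17850.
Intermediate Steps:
Y(f) = 4*f
u(H) = 8/H² (u(H) = (8/H)/H = 8/H²)
17850 - u(Y(8)) = 17850 - 8/(4*8)² = 17850 - 8/32² = 17850 - 8/1024 = 17850 - 1*1/128 = 17850 - 1/128 = 2284799/128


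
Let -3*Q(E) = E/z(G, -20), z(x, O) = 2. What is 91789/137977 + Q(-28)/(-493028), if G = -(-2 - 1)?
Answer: 2951341513/4436512458 ≈ 0.66524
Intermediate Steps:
G = 3 (G = -1*(-3) = 3)
Q(E) = -E/6 (Q(E) = -E/(3*2) = -E/6)
91789/137977 + Q(-28)/(-493028) = 91789/137977 - ⅙*(-28)/(-493028) = 91789*(1/137977) + (14/3)*(-1/493028) = 91789/137977 - 7/739542 = 2951341513/4436512458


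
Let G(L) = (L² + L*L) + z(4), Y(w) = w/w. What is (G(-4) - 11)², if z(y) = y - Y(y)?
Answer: 576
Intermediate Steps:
Y(w) = 1
z(y) = -1 + y (z(y) = y - 1*1 = y - 1 = -1 + y)
G(L) = 3 + 2*L² (G(L) = (L² + L*L) + (-1 + 4) = (L² + L²) + 3 = 2*L² + 3 = 3 + 2*L²)
(G(-4) - 11)² = ((3 + 2*(-4)²) - 11)² = ((3 + 2*16) - 11)² = ((3 + 32) - 11)² = (35 - 11)² = 24² = 576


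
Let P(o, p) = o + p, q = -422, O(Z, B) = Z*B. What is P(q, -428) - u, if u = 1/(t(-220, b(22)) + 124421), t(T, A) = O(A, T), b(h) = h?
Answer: -101643851/119581 ≈ -850.00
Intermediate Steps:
O(Z, B) = B*Z
t(T, A) = A*T (t(T, A) = T*A = A*T)
u = 1/119581 (u = 1/(22*(-220) + 124421) = 1/(-4840 + 124421) = 1/119581 ≈ 8.3625e-6)
P(q, -428) - u = (-422 - 428) - 1*1/119581 = -850 - 1/119581 = -101643851/119581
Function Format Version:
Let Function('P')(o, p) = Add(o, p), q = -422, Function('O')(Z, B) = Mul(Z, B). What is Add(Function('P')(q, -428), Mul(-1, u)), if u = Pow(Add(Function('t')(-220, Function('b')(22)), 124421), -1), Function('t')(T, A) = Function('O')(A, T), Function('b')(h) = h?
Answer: Rational(-101643851, 119581) ≈ -850.00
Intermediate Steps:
Function('O')(Z, B) = Mul(B, Z)
Function('t')(T, A) = Mul(A, T) (Function('t')(T, A) = Mul(T, A) = Mul(A, T))
u = Rational(1, 119581) (u = Pow(Add(Mul(22, -220), 124421), -1) = Pow(Add(-4840, 124421), -1) = Pow(119581, -1) = Rational(1, 119581) ≈ 8.3625e-6)
Add(Function('P')(q, -428), Mul(-1, u)) = Add(Add(-422, -428), Mul(-1, Rational(1, 119581))) = Add(-850, Rational(-1, 119581)) = Rational(-101643851, 119581)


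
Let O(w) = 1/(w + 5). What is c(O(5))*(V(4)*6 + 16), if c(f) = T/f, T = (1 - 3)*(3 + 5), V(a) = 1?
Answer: -3520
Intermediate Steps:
O(w) = 1/(5 + w)
T = -16 (T = -2*8 = -16)
c(f) = -16/f
c(O(5))*(V(4)*6 + 16) = (-16/(1/(5 + 5)))*(1*6 + 16) = (-16/(1/10))*(6 + 16) = -16/1/10*22 = -16*10*22 = -160*22 = -3520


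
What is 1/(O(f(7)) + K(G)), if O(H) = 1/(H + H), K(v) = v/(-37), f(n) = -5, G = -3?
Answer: -370/7 ≈ -52.857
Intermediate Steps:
K(v) = -v/37 (K(v) = v*(-1/37) = -v/37)
O(H) = 1/(2*H)
1/(O(f(7)) + K(G)) = 1/((1/2)/(-5) - 1/37*(-3)) = 1/((1/2)*(-1/5) + 3/37) = 1/(-1/10 + 3/37) = 1/(-7/370) = -370/7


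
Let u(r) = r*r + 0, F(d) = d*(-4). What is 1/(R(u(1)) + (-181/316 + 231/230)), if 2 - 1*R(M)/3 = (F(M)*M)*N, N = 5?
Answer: 36340/2414123 ≈ 0.015053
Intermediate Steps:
F(d) = -4*d
u(r) = r² (u(r) = r² + 0 = r²)
R(M) = 6 + 60*M² (R(M) = 6 - 3*(-4*M)*M*5 = 6 - 3*(-4*M²)*5 = 6 - (-60)*M² = 6 + 60*M²)
1/(R(u(1)) + (-181/316 + 231/230)) = 1/((6 + 60*(1²)²) + (-181/316 + 231/230)) = 1/((6 + 60*1²) + (-181*1/316 + 231*(1/230))) = 1/((6 + 60*1) + (-181/316 + 231/230)) = 1/((6 + 60) + 15683/36340) = 1/(66 + 15683/36340) = 1/(2414123/36340) = 36340/2414123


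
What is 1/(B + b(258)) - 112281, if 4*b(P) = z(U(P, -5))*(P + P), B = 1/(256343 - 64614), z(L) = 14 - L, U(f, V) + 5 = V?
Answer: -66649213757056/593592985 ≈ -1.1228e+5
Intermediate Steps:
U(f, V) = -5 + V
B = 1/191729 ≈ 5.2157e-6
b(P) = 12*P (b(P) = ((14 - (-5 - 5))*(P + P))/4 = ((14 - 1*(-10))*(2*P))/4 = ((14 + 10)*(2*P))/4 = (24*(2*P))/4 = (48*P)/4 = 12*P)
1/(B + b(258)) - 112281 = 1/(1/191729 + 12*258) - 112281 = 1/(1/191729 + 3096) - 112281 = 1/(593592985/191729) - 112281 = 191729/593592985 - 112281 = -66649213757056/593592985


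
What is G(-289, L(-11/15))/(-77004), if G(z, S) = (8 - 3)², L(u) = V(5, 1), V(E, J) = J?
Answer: -25/77004 ≈ -0.00032466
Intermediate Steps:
L(u) = 1
G(z, S) = 25 (G(z, S) = 5² = 25)
G(-289, L(-11/15))/(-77004) = 25/(-77004) = 25*(-1/77004) = -25/77004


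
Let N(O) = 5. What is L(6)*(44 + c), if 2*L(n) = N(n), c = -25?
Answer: 95/2 ≈ 47.500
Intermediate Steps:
L(n) = 5/2 (L(n) = (1/2)*5 = 5/2)
L(6)*(44 + c) = 5*(44 - 25)/2 = (5/2)*19 = 95/2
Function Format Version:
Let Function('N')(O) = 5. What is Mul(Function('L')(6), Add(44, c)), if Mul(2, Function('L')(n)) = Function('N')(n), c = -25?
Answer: Rational(95, 2) ≈ 47.500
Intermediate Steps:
Function('L')(n) = Rational(5, 2) (Function('L')(n) = Mul(Rational(1, 2), 5) = Rational(5, 2))
Mul(Function('L')(6), Add(44, c)) = Mul(Rational(5, 2), Add(44, -25)) = Mul(Rational(5, 2), 19) = Rational(95, 2)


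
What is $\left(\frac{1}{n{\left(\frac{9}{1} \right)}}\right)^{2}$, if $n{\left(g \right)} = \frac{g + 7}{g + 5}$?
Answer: $\frac{49}{64} \approx 0.76563$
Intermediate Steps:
$n{\left(g \right)} = \frac{7 + g}{5 + g}$
$\left(\frac{1}{n{\left(\frac{9}{1} \right)}}\right)^{2} = \left(\frac{1}{\frac{1}{5 + \frac{9}{1}} \left(7 + \frac{9}{1}\right)}\right)^{2} = \left(\frac{1}{\frac{1}{5 + 9 \cdot 1} \left(7 + 9 \cdot 1\right)}\right)^{2} = \left(\frac{1}{\frac{1}{5 + 9} \left(7 + 9\right)}\right)^{2} = \left(\frac{1}{\frac{1}{14} \cdot 16}\right)^{2} = \left(\frac{1}{\frac{8}{7}}\right)^{2} = \left(\frac{7}{8}\right)^{2} = \frac{49}{64}$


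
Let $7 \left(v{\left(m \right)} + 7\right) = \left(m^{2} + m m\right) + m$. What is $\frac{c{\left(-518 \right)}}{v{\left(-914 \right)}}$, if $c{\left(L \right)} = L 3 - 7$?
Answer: $- \frac{1561}{238547} \approx -0.0065438$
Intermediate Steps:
$v{\left(m \right)} = -7 + \frac{m}{7} + \frac{2 m^{2}}{7}$ ($v{\left(m \right)} = -7 + \frac{\left(m^{2} + m m\right) + m}{7} = -7 + \frac{\left(m^{2} + m^{2}\right) + m}{7} = -7 + \frac{2 m^{2} + m}{7} = -7 + \frac{m + 2 m^{2}}{7} = -7 + \left(\frac{m}{7} + \frac{2 m^{2}}{7}\right) = -7 + \frac{m}{7} + \frac{2 m^{2}}{7}$)
$c{\left(L \right)} = -7 + 3 L$ ($c{\left(L \right)} = 3 L - 7 = -7 + 3 L$)
$\frac{c{\left(-518 \right)}}{v{\left(-914 \right)}} = \frac{-7 + 3 \left(-518\right)}{-7 + \frac{1}{7} \left(-914\right) + \frac{2 \left(-914\right)^{2}}{7}} = \frac{-7 - 1554}{-7 - \frac{914}{7} + \frac{2}{7} \cdot 835396} = - \frac{1561}{-7 - \frac{914}{7} + \frac{1670792}{7}} = - \frac{1561}{238547}$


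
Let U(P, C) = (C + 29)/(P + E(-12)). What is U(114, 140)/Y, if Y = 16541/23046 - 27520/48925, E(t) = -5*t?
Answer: 6351727265/1015246529 ≈ 6.2563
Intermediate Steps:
U(P, C) = (29 + C)/(60 + P) (U(P, C) = (C + 29)/(P - 5*(-12)) = (29 + C)/(P + 60) = (29 + C)/(60 + P))
Y = 35008501/225505110 (Y = 16541*(1/23046) - 27520*1/48925 = 16541/23046 - 5504/9785 = 35008501/225505110 ≈ 0.15524)
U(114, 140)/Y = ((29 + 140)/(60 + 114))/(35008501/225505110) = (169/174)*(225505110/35008501) = 6351727265/1015246529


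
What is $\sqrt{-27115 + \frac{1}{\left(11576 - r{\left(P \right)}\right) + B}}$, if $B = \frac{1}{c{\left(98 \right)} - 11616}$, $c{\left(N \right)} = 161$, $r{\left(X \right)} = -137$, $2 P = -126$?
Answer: $\frac{i \sqrt{54236738444772471130}}{44724138} \approx 164.67 i$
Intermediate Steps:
$P = -63$ ($P = \frac{1}{2} \left(-126\right) = -63$)
$B = - \frac{1}{11455}$ ($B = \frac{1}{161 - 11616} = \frac{1}{-11455} = - \frac{1}{11455} \approx -8.7298 \cdot 10^{-5}$)
$\sqrt{-27115 + \frac{1}{\left(11576 - r{\left(P \right)}\right) + B}} = \sqrt{-27115 + \frac{1}{\left(11576 - -137\right) - \frac{1}{11455}}} = \sqrt{-27115 + \frac{1}{\left(11576 + 137\right) - \frac{1}{11455}}} = \sqrt{-27115 + \frac{1}{11713 - \frac{1}{11455}}} = \sqrt{-27115 + \frac{1}{\frac{134172414}{11455}}} = \sqrt{-27115 + \frac{11455}{134172414}} = \sqrt{- \frac{3638084994155}{134172414}} = \frac{i \sqrt{54236738444772471130}}{44724138}$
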